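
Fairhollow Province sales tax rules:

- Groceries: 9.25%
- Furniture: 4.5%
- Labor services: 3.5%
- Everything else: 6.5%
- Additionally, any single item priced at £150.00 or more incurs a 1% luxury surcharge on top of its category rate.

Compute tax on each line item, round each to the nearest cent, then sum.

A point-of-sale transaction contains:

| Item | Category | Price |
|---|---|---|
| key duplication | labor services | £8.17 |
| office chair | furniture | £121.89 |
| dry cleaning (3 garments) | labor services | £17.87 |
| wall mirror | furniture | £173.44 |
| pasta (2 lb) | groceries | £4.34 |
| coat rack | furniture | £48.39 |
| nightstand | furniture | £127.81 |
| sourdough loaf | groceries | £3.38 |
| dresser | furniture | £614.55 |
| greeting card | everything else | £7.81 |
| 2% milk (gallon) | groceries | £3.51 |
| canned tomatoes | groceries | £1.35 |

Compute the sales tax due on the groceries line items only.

Pasta (2 lb) £4.34: groceries → 9.25% → £0.40
Sourdough loaf £3.38: groceries → 9.25% → £0.31
2% milk (gallon) £3.51: groceries → 9.25% → £0.32
Canned tomatoes £1.35: groceries → 9.25% → £0.12
Tax on groceries = £0.40 + £0.31 + £0.32 + £0.12 = £1.15

£1.15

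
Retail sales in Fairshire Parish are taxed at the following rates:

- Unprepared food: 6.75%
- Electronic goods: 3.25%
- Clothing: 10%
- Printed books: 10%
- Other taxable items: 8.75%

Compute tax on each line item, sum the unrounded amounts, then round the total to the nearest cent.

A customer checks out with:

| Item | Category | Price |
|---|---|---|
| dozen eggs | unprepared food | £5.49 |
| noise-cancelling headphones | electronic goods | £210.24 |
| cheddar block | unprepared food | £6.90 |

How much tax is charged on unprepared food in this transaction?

Dozen eggs £5.49: unprepared food → 6.75% → £0.370575
Cheddar block £6.90: unprepared food → 6.75% → £0.46575
Tax on unprepared food: unrounded sum = £0.836325 → £0.84

£0.84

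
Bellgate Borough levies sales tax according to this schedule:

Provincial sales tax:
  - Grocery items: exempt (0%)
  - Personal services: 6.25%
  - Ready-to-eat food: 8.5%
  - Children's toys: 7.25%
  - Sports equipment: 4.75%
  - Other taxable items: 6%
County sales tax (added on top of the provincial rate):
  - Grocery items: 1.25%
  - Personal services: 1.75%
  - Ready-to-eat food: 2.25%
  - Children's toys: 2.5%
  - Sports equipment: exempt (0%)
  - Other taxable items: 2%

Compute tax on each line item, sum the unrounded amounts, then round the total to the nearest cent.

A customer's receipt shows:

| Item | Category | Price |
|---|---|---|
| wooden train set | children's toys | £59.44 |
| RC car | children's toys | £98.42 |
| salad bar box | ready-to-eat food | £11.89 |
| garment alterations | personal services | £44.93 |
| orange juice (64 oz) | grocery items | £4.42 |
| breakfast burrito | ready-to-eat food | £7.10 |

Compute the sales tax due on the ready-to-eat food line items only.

Salad bar box £11.89: ready-to-eat food → 8.5% + 2.25% county = 10.75% → £1.278175
Breakfast burrito £7.10: ready-to-eat food → 8.5% + 2.25% county = 10.75% → £0.76325
Tax on ready-to-eat food: unrounded sum = £2.041425 → £2.04

£2.04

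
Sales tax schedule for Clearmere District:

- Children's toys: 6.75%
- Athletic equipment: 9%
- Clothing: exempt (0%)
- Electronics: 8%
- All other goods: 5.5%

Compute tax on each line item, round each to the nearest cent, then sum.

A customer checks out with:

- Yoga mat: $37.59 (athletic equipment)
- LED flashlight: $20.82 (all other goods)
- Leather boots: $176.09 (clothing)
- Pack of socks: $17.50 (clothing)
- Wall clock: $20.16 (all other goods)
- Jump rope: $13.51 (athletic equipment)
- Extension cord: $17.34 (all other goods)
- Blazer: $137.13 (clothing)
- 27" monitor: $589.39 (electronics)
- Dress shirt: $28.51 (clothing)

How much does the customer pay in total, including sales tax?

Yoga mat $37.59: athletic equipment → 9% → $3.38
LED flashlight $20.82: all other goods → 5.5% → $1.15
Leather boots $176.09: clothing → 0% → $0.00
Pack of socks $17.50: clothing → 0% → $0.00
Wall clock $20.16: all other goods → 5.5% → $1.11
Jump rope $13.51: athletic equipment → 9% → $1.22
Extension cord $17.34: all other goods → 5.5% → $0.95
Blazer $137.13: clothing → 0% → $0.00
27" monitor $589.39: electronics → 8% → $47.15
Dress shirt $28.51: clothing → 0% → $0.00
Subtotal = $1058.04; tax = $54.96; total due = $1113.00

$1113.00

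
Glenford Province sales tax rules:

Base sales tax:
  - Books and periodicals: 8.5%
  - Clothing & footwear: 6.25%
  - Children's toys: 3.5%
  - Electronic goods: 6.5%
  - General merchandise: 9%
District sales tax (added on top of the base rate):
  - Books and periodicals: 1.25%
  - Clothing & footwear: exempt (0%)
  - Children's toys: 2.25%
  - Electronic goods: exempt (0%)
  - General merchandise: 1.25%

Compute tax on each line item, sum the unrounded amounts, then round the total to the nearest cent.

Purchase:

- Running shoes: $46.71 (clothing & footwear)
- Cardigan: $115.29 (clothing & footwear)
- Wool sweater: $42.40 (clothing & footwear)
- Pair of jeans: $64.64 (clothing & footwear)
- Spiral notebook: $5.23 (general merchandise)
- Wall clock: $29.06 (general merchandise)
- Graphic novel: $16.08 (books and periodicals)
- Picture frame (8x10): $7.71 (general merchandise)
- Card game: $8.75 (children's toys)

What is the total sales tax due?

$23.19

Running shoes $46.71: clothing & footwear → 6.25% + 0% district = 6.25% → $2.919375
Cardigan $115.29: clothing & footwear → 6.25% + 0% district = 6.25% → $7.205625
Wool sweater $42.40: clothing & footwear → 6.25% + 0% district = 6.25% → $2.65
Pair of jeans $64.64: clothing & footwear → 6.25% + 0% district = 6.25% → $4.04
Spiral notebook $5.23: general merchandise → 9% + 1.25% district = 10.25% → $0.536075
Wall clock $29.06: general merchandise → 9% + 1.25% district = 10.25% → $2.97865
Graphic novel $16.08: books and periodicals → 8.5% + 1.25% district = 9.75% → $1.5678
Picture frame (8x10) $7.71: general merchandise → 9% + 1.25% district = 10.25% → $0.790275
Card game $8.75: children's toys → 3.5% + 2.25% district = 5.75% → $0.503125
Unrounded tax sum = $23.190925 → $23.19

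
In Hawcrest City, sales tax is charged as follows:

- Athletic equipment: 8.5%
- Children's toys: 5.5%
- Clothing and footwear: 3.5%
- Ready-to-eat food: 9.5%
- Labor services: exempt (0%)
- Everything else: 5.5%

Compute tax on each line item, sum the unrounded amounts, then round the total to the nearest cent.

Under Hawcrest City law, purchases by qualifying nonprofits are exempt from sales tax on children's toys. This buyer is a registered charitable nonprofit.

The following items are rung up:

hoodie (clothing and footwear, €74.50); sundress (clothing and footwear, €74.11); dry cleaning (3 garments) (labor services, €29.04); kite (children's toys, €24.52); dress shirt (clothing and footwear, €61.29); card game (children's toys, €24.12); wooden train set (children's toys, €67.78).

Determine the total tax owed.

€7.35

Hoodie €74.50: clothing and footwear → 3.5% → €2.6075
Sundress €74.11: clothing and footwear → 3.5% → €2.59385
Dry cleaning (3 garments) €29.04: labor services → 0% → €0.00
Kite €24.52: children's toys, buyer-exempt → 0% → €0.00
Dress shirt €61.29: clothing and footwear → 3.5% → €2.14515
Card game €24.12: children's toys, buyer-exempt → 0% → €0.00
Wooden train set €67.78: children's toys, buyer-exempt → 0% → €0.00
Unrounded tax sum = €7.3465 → €7.35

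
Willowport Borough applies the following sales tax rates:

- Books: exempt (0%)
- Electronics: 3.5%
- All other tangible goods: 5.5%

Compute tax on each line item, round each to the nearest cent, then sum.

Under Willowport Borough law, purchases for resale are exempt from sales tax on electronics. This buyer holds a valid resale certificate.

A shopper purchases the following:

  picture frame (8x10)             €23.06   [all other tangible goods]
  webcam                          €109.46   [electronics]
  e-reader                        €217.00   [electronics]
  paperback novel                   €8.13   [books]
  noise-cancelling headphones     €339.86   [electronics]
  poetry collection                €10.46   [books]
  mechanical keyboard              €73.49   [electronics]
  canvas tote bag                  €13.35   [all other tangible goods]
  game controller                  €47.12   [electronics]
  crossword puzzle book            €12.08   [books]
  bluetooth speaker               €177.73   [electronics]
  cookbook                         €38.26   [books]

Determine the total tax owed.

€2.00

Picture frame (8x10) €23.06: all other tangible goods → 5.5% → €1.27
Webcam €109.46: electronics, buyer-exempt → 0% → €0.00
E-reader €217.00: electronics, buyer-exempt → 0% → €0.00
Paperback novel €8.13: books → 0% → €0.00
Noise-cancelling headphones €339.86: electronics, buyer-exempt → 0% → €0.00
Poetry collection €10.46: books → 0% → €0.00
Mechanical keyboard €73.49: electronics, buyer-exempt → 0% → €0.00
Canvas tote bag €13.35: all other tangible goods → 5.5% → €0.73
Game controller €47.12: electronics, buyer-exempt → 0% → €0.00
Crossword puzzle book €12.08: books → 0% → €0.00
Bluetooth speaker €177.73: electronics, buyer-exempt → 0% → €0.00
Cookbook €38.26: books → 0% → €0.00
Total tax = €1.27 + €0.73 = €2.00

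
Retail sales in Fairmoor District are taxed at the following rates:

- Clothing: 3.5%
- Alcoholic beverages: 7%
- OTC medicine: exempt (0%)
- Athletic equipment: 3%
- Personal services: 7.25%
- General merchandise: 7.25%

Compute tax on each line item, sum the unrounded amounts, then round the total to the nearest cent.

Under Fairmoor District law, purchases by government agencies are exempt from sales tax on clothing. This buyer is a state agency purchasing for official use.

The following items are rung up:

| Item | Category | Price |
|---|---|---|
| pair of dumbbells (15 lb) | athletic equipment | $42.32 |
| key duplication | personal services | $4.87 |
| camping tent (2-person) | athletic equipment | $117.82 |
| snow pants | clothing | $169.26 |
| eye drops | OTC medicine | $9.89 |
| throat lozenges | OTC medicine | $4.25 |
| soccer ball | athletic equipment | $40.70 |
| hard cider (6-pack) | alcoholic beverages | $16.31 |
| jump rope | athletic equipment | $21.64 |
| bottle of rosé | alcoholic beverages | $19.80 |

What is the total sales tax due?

$9.56

Pair of dumbbells (15 lb) $42.32: athletic equipment → 3% → $1.2696
Key duplication $4.87: personal services → 7.25% → $0.353075
Camping tent (2-person) $117.82: athletic equipment → 3% → $3.5346
Snow pants $169.26: clothing, buyer-exempt → 0% → $0.00
Eye drops $9.89: OTC medicine → 0% → $0.00
Throat lozenges $4.25: OTC medicine → 0% → $0.00
Soccer ball $40.70: athletic equipment → 3% → $1.221
Hard cider (6-pack) $16.31: alcoholic beverages → 7% → $1.1417
Jump rope $21.64: athletic equipment → 3% → $0.6492
Bottle of rosé $19.80: alcoholic beverages → 7% → $1.386
Unrounded tax sum = $9.555175 → $9.56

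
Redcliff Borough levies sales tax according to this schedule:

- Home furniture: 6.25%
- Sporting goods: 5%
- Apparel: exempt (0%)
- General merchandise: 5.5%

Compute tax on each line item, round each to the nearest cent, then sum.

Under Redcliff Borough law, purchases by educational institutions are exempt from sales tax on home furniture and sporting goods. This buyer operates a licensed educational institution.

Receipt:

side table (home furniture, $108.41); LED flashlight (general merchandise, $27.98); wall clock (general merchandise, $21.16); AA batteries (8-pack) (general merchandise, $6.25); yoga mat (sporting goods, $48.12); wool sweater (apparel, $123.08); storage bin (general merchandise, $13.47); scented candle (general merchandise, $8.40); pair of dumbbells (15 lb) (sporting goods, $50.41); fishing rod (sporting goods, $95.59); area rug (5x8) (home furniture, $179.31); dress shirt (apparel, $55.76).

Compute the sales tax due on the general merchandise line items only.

LED flashlight $27.98: general merchandise → 5.5% → $1.54
Wall clock $21.16: general merchandise → 5.5% → $1.16
AA batteries (8-pack) $6.25: general merchandise → 5.5% → $0.34
Storage bin $13.47: general merchandise → 5.5% → $0.74
Scented candle $8.40: general merchandise → 5.5% → $0.46
Tax on general merchandise = $1.54 + $1.16 + $0.34 + $0.74 + $0.46 = $4.24

$4.24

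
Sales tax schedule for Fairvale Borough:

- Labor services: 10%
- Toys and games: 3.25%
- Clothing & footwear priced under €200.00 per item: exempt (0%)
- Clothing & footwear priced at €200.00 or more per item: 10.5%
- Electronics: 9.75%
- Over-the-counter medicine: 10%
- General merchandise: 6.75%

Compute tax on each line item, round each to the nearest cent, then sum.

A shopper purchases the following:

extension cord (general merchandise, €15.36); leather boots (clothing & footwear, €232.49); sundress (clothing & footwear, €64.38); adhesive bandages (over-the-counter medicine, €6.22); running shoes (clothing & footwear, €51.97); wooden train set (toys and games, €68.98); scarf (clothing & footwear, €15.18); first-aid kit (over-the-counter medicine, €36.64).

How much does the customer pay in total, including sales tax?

€523.19

Extension cord €15.36: general merchandise → 6.75% → €1.04
Leather boots €232.49: clothing & footwear, €200.00 or more → 10.5% → €24.41
Sundress €64.38: clothing & footwear, under €200.00 → 0% → €0.00
Adhesive bandages €6.22: over-the-counter medicine → 10% → €0.62
Running shoes €51.97: clothing & footwear, under €200.00 → 0% → €0.00
Wooden train set €68.98: toys and games → 3.25% → €2.24
Scarf €15.18: clothing & footwear, under €200.00 → 0% → €0.00
First-aid kit €36.64: over-the-counter medicine → 10% → €3.66
Subtotal = €491.22; tax = €31.97; total due = €523.19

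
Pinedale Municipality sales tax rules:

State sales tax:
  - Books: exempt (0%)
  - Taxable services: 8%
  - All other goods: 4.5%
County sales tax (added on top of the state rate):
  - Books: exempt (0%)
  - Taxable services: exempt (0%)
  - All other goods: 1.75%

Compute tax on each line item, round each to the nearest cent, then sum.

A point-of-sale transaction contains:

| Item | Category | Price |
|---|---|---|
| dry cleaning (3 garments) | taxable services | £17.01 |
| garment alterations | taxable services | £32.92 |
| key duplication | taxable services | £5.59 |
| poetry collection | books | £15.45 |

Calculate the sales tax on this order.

£4.44

Dry cleaning (3 garments) £17.01: taxable services → 8% + 0% county = 8% → £1.36
Garment alterations £32.92: taxable services → 8% + 0% county = 8% → £2.63
Key duplication £5.59: taxable services → 8% + 0% county = 8% → £0.45
Poetry collection £15.45: books → 0% + 0% county = 0% → £0.00
Total tax = £1.36 + £2.63 + £0.45 = £4.44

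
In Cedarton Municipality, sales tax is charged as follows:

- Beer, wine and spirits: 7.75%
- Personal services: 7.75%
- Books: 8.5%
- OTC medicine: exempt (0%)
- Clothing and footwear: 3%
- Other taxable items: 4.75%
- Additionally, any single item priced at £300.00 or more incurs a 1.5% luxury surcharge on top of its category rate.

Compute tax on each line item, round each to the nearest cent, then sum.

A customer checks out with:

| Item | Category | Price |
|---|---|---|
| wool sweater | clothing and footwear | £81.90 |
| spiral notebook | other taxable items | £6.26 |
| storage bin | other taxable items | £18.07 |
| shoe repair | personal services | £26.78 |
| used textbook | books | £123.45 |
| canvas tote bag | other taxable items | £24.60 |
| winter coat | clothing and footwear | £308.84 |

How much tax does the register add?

£31.26

Wool sweater £81.90: clothing and footwear → 3% → £2.46
Spiral notebook £6.26: other taxable items → 4.75% → £0.30
Storage bin £18.07: other taxable items → 4.75% → £0.86
Shoe repair £26.78: personal services → 7.75% → £2.08
Used textbook £123.45: books → 8.5% → £10.49
Canvas tote bag £24.60: other taxable items → 4.75% → £1.17
Winter coat £308.84: clothing and footwear → 3% + 1.5% surcharge = 4.5% → £13.90
Total tax = £2.46 + £0.30 + £0.86 + £2.08 + £10.49 + £1.17 + £13.90 = £31.26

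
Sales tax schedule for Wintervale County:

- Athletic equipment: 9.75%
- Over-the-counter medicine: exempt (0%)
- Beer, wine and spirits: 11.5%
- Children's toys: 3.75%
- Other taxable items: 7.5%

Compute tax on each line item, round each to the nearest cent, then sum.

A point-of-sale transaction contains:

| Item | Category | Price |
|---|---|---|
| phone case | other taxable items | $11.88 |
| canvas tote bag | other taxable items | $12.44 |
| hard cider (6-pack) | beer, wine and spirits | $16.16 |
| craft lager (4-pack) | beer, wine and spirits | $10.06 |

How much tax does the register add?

Phone case $11.88: other taxable items → 7.5% → $0.89
Canvas tote bag $12.44: other taxable items → 7.5% → $0.93
Hard cider (6-pack) $16.16: beer, wine and spirits → 11.5% → $1.86
Craft lager (4-pack) $10.06: beer, wine and spirits → 11.5% → $1.16
Total tax = $0.89 + $0.93 + $1.86 + $1.16 = $4.84

$4.84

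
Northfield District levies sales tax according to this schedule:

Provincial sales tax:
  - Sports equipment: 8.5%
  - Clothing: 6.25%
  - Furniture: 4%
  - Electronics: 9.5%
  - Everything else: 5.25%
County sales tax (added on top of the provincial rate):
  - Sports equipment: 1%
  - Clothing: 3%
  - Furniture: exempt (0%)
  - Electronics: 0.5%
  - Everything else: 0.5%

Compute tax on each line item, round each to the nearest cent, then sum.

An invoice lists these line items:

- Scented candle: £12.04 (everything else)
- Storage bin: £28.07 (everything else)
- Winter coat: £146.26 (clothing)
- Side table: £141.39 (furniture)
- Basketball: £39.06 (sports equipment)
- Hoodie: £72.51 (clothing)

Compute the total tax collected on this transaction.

£31.91

Scented candle £12.04: everything else → 5.25% + 0.5% county = 5.75% → £0.69
Storage bin £28.07: everything else → 5.25% + 0.5% county = 5.75% → £1.61
Winter coat £146.26: clothing → 6.25% + 3% county = 9.25% → £13.53
Side table £141.39: furniture → 4% + 0% county = 4% → £5.66
Basketball £39.06: sports equipment → 8.5% + 1% county = 9.5% → £3.71
Hoodie £72.51: clothing → 6.25% + 3% county = 9.25% → £6.71
Total tax = £0.69 + £1.61 + £13.53 + £5.66 + £3.71 + £6.71 = £31.91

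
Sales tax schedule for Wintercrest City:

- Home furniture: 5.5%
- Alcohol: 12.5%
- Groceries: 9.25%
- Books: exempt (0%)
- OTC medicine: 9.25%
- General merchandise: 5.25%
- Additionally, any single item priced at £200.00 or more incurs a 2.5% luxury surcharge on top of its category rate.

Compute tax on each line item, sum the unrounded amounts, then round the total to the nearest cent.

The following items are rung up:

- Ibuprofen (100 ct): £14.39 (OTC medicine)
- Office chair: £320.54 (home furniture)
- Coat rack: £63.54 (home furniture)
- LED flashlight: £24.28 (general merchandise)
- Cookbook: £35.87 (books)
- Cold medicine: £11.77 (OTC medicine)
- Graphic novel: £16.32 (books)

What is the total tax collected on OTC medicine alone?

£2.42

Ibuprofen (100 ct) £14.39: OTC medicine → 9.25% → £1.331075
Cold medicine £11.77: OTC medicine → 9.25% → £1.088725
Tax on OTC medicine: unrounded sum = £2.4198 → £2.42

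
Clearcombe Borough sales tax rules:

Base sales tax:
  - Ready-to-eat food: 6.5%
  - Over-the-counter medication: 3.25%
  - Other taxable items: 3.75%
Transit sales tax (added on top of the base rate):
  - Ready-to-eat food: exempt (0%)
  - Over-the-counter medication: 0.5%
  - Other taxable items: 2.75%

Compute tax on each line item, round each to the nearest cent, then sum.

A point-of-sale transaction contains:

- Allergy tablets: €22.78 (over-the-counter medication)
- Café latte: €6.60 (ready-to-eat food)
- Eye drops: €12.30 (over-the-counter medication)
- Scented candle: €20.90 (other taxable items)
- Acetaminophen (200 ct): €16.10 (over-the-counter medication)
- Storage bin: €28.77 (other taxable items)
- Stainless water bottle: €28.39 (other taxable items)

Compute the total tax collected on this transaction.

€7.42

Allergy tablets €22.78: over-the-counter medication → 3.25% + 0.5% transit = 3.75% → €0.85
Café latte €6.60: ready-to-eat food → 6.5% + 0% transit = 6.5% → €0.43
Eye drops €12.30: over-the-counter medication → 3.25% + 0.5% transit = 3.75% → €0.46
Scented candle €20.90: other taxable items → 3.75% + 2.75% transit = 6.5% → €1.36
Acetaminophen (200 ct) €16.10: over-the-counter medication → 3.25% + 0.5% transit = 3.75% → €0.60
Storage bin €28.77: other taxable items → 3.75% + 2.75% transit = 6.5% → €1.87
Stainless water bottle €28.39: other taxable items → 3.75% + 2.75% transit = 6.5% → €1.85
Total tax = €0.85 + €0.43 + €0.46 + €1.36 + €0.60 + €1.87 + €1.85 = €7.42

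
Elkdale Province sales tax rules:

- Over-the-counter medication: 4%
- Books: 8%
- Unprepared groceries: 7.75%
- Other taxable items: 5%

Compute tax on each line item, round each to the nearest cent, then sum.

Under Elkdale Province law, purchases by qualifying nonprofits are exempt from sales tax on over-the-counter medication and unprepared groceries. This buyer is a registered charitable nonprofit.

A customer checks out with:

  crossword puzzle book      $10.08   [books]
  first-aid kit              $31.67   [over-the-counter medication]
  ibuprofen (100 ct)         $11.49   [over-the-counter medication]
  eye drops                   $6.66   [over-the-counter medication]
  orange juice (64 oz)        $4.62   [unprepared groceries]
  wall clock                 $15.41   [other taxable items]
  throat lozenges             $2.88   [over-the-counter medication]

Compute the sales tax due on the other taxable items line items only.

$0.77

Wall clock $15.41: other taxable items → 5% → $0.77
Tax on other taxable items = $0.77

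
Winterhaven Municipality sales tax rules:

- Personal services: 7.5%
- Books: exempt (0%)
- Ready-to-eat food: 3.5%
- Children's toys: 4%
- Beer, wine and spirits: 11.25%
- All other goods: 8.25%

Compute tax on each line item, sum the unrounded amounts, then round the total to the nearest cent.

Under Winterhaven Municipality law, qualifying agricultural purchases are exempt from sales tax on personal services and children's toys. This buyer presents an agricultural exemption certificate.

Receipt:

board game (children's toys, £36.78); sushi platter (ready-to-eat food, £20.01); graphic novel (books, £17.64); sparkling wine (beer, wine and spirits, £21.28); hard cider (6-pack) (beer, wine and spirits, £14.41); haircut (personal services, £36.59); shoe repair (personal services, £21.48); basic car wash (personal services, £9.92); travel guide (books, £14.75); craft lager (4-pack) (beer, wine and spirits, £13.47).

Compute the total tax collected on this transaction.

Board game £36.78: children's toys, buyer-exempt → 0% → £0.00
Sushi platter £20.01: ready-to-eat food → 3.5% → £0.70035
Graphic novel £17.64: books → 0% → £0.00
Sparkling wine £21.28: beer, wine and spirits → 11.25% → £2.394
Hard cider (6-pack) £14.41: beer, wine and spirits → 11.25% → £1.621125
Haircut £36.59: personal services, buyer-exempt → 0% → £0.00
Shoe repair £21.48: personal services, buyer-exempt → 0% → £0.00
Basic car wash £9.92: personal services, buyer-exempt → 0% → £0.00
Travel guide £14.75: books → 0% → £0.00
Craft lager (4-pack) £13.47: beer, wine and spirits → 11.25% → £1.515375
Unrounded tax sum = £6.23085 → £6.23

£6.23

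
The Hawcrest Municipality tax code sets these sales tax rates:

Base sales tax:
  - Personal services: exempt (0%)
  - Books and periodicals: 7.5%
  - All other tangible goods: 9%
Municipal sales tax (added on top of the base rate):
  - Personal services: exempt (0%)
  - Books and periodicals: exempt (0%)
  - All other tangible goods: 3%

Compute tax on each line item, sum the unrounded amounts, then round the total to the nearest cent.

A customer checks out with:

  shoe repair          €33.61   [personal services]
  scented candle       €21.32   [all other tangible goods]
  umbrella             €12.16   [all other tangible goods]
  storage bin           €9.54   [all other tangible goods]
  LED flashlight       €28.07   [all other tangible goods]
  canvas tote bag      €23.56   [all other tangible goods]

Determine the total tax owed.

Shoe repair €33.61: personal services → 0% + 0% municipal = 0% → €0.00
Scented candle €21.32: all other tangible goods → 9% + 3% municipal = 12% → €2.5584
Umbrella €12.16: all other tangible goods → 9% + 3% municipal = 12% → €1.4592
Storage bin €9.54: all other tangible goods → 9% + 3% municipal = 12% → €1.1448
LED flashlight €28.07: all other tangible goods → 9% + 3% municipal = 12% → €3.3684
Canvas tote bag €23.56: all other tangible goods → 9% + 3% municipal = 12% → €2.8272
Unrounded tax sum = €11.358 → €11.36

€11.36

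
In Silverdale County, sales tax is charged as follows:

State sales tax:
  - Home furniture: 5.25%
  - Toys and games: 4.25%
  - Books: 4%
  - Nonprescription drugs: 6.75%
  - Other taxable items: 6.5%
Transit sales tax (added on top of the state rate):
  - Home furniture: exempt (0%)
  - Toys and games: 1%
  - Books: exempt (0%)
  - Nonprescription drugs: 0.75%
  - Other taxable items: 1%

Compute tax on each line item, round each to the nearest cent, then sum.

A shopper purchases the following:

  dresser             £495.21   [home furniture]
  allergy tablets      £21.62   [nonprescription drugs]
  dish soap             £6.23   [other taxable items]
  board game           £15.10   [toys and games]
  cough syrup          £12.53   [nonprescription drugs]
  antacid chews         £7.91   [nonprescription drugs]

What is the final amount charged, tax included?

Dresser £495.21: home furniture → 5.25% + 0% transit = 5.25% → £26.00
Allergy tablets £21.62: nonprescription drugs → 6.75% + 0.75% transit = 7.5% → £1.62
Dish soap £6.23: other taxable items → 6.5% + 1% transit = 7.5% → £0.47
Board game £15.10: toys and games → 4.25% + 1% transit = 5.25% → £0.79
Cough syrup £12.53: nonprescription drugs → 6.75% + 0.75% transit = 7.5% → £0.94
Antacid chews £7.91: nonprescription drugs → 6.75% + 0.75% transit = 7.5% → £0.59
Subtotal = £558.60; tax = £30.41; total due = £589.01

£589.01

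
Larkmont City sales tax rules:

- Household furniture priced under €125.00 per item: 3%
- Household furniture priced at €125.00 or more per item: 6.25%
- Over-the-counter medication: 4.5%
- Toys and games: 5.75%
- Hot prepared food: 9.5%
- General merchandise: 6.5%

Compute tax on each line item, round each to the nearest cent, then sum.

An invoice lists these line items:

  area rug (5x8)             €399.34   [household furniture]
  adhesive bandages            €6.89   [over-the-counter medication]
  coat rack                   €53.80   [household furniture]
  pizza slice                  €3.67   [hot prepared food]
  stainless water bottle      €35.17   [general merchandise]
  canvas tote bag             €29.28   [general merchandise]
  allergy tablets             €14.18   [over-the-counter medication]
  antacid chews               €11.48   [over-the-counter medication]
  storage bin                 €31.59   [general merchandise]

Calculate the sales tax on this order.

Area rug (5x8) €399.34: household furniture, €125.00 or more → 6.25% → €24.96
Adhesive bandages €6.89: over-the-counter medication → 4.5% → €0.31
Coat rack €53.80: household furniture, under €125.00 → 3% → €1.61
Pizza slice €3.67: hot prepared food → 9.5% → €0.35
Stainless water bottle €35.17: general merchandise → 6.5% → €2.29
Canvas tote bag €29.28: general merchandise → 6.5% → €1.90
Allergy tablets €14.18: over-the-counter medication → 4.5% → €0.64
Antacid chews €11.48: over-the-counter medication → 4.5% → €0.52
Storage bin €31.59: general merchandise → 6.5% → €2.05
Total tax = €24.96 + €0.31 + €1.61 + €0.35 + €2.29 + €1.90 + €0.64 + €0.52 + €2.05 = €34.63

€34.63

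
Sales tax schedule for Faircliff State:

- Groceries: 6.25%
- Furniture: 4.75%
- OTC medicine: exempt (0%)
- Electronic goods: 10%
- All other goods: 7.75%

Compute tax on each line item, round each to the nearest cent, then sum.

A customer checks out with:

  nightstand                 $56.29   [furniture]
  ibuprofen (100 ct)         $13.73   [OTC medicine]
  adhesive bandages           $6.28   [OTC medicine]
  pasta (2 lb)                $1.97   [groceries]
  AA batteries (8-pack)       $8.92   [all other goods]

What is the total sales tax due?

$3.48

Nightstand $56.29: furniture → 4.75% → $2.67
Ibuprofen (100 ct) $13.73: OTC medicine → 0% → $0.00
Adhesive bandages $6.28: OTC medicine → 0% → $0.00
Pasta (2 lb) $1.97: groceries → 6.25% → $0.12
AA batteries (8-pack) $8.92: all other goods → 7.75% → $0.69
Total tax = $2.67 + $0.12 + $0.69 = $3.48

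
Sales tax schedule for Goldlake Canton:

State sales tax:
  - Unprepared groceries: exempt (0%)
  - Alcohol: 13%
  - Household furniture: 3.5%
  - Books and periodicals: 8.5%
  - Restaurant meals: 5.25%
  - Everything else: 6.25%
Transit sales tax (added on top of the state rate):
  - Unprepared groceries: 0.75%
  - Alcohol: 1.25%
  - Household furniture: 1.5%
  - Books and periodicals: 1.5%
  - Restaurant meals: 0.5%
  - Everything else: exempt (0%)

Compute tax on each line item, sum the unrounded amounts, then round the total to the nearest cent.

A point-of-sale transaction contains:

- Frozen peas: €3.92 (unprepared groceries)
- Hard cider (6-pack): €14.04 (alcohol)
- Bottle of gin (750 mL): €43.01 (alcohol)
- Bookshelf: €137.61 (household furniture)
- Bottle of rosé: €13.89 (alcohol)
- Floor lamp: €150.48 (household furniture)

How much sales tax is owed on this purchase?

Frozen peas €3.92: unprepared groceries → 0% + 0.75% transit = 0.75% → €0.0294
Hard cider (6-pack) €14.04: alcohol → 13% + 1.25% transit = 14.25% → €2.0007
Bottle of gin (750 mL) €43.01: alcohol → 13% + 1.25% transit = 14.25% → €6.128925
Bookshelf €137.61: household furniture → 3.5% + 1.5% transit = 5% → €6.8805
Bottle of rosé €13.89: alcohol → 13% + 1.25% transit = 14.25% → €1.979325
Floor lamp €150.48: household furniture → 3.5% + 1.5% transit = 5% → €7.524
Unrounded tax sum = €24.54285 → €24.54

€24.54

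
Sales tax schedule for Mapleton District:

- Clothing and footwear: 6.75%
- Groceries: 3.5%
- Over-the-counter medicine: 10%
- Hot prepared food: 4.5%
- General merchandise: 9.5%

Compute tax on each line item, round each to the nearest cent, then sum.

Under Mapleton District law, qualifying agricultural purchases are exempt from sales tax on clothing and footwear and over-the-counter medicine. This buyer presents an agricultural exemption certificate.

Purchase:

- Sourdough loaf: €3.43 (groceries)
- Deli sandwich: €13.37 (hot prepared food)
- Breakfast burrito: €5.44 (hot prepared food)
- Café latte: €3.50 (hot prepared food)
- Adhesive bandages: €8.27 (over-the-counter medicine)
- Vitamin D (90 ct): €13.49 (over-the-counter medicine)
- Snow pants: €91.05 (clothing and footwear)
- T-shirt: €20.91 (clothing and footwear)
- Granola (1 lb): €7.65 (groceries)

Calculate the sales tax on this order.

€1.39

Sourdough loaf €3.43: groceries → 3.5% → €0.12
Deli sandwich €13.37: hot prepared food → 4.5% → €0.60
Breakfast burrito €5.44: hot prepared food → 4.5% → €0.24
Café latte €3.50: hot prepared food → 4.5% → €0.16
Adhesive bandages €8.27: over-the-counter medicine, buyer-exempt → 0% → €0.00
Vitamin D (90 ct) €13.49: over-the-counter medicine, buyer-exempt → 0% → €0.00
Snow pants €91.05: clothing and footwear, buyer-exempt → 0% → €0.00
T-shirt €20.91: clothing and footwear, buyer-exempt → 0% → €0.00
Granola (1 lb) €7.65: groceries → 3.5% → €0.27
Total tax = €0.12 + €0.60 + €0.24 + €0.16 + €0.27 = €1.39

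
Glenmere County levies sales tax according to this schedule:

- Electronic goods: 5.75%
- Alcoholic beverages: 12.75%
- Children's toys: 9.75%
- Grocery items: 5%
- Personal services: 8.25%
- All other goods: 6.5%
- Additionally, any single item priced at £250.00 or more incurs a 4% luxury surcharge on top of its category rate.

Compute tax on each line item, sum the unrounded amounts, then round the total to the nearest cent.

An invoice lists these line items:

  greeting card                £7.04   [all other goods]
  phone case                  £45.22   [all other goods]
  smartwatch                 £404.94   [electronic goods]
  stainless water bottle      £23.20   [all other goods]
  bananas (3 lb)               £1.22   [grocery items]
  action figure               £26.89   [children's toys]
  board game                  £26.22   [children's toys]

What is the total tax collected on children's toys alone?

£5.18

Action figure £26.89: children's toys → 9.75% → £2.621775
Board game £26.22: children's toys → 9.75% → £2.55645
Tax on children's toys: unrounded sum = £5.178225 → £5.18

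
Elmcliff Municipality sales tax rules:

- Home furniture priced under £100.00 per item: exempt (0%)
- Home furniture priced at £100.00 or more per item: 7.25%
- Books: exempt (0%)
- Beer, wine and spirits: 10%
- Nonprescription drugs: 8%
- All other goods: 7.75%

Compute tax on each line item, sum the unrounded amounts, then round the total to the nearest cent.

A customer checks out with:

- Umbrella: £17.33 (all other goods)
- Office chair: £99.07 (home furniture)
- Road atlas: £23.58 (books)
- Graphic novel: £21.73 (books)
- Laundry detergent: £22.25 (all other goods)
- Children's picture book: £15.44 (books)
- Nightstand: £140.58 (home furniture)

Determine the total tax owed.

Umbrella £17.33: all other goods → 7.75% → £1.343075
Office chair £99.07: home furniture, under £100.00 → 0% → £0.00
Road atlas £23.58: books → 0% → £0.00
Graphic novel £21.73: books → 0% → £0.00
Laundry detergent £22.25: all other goods → 7.75% → £1.724375
Children's picture book £15.44: books → 0% → £0.00
Nightstand £140.58: home furniture, £100.00 or more → 7.25% → £10.19205
Unrounded tax sum = £13.2595 → £13.26

£13.26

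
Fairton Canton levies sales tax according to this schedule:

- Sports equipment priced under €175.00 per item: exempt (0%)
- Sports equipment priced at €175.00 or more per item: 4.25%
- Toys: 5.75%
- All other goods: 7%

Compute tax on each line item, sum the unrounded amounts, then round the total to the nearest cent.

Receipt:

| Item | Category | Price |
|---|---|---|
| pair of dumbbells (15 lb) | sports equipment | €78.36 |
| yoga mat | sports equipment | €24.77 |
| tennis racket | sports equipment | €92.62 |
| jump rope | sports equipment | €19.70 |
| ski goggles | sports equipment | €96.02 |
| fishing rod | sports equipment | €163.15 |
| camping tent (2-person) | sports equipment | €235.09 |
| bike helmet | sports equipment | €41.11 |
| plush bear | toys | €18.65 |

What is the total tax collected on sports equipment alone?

Pair of dumbbells (15 lb) €78.36: sports equipment, under €175.00 → 0% → €0.00
Yoga mat €24.77: sports equipment, under €175.00 → 0% → €0.00
Tennis racket €92.62: sports equipment, under €175.00 → 0% → €0.00
Jump rope €19.70: sports equipment, under €175.00 → 0% → €0.00
Ski goggles €96.02: sports equipment, under €175.00 → 0% → €0.00
Fishing rod €163.15: sports equipment, under €175.00 → 0% → €0.00
Camping tent (2-person) €235.09: sports equipment, €175.00 or more → 4.25% → €9.991325
Bike helmet €41.11: sports equipment, under €175.00 → 0% → €0.00
Tax on sports equipment: unrounded sum = €9.991325 → €9.99

€9.99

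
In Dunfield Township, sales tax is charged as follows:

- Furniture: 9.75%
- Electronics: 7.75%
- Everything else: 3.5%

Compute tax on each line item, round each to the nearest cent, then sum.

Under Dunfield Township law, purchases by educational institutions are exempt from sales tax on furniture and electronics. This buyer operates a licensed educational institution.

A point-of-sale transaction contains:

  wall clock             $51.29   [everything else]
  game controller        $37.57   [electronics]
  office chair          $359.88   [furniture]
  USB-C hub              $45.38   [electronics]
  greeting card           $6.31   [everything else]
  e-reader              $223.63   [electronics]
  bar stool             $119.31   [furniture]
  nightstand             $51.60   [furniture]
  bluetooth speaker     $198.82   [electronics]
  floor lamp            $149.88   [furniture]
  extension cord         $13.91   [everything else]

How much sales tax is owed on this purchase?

$2.51

Wall clock $51.29: everything else → 3.5% → $1.80
Game controller $37.57: electronics, buyer-exempt → 0% → $0.00
Office chair $359.88: furniture, buyer-exempt → 0% → $0.00
USB-C hub $45.38: electronics, buyer-exempt → 0% → $0.00
Greeting card $6.31: everything else → 3.5% → $0.22
E-reader $223.63: electronics, buyer-exempt → 0% → $0.00
Bar stool $119.31: furniture, buyer-exempt → 0% → $0.00
Nightstand $51.60: furniture, buyer-exempt → 0% → $0.00
Bluetooth speaker $198.82: electronics, buyer-exempt → 0% → $0.00
Floor lamp $149.88: furniture, buyer-exempt → 0% → $0.00
Extension cord $13.91: everything else → 3.5% → $0.49
Total tax = $1.80 + $0.22 + $0.49 = $2.51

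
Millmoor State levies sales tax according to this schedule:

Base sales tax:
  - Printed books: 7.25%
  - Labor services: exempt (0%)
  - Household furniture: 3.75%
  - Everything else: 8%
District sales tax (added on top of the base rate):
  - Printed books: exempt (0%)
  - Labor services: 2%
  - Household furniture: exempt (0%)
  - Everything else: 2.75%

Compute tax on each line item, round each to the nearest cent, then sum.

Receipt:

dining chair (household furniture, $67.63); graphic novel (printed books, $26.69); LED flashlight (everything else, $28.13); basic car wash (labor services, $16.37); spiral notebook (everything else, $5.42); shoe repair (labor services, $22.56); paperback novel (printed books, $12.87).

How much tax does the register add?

$9.79

Dining chair $67.63: household furniture → 3.75% + 0% district = 3.75% → $2.54
Graphic novel $26.69: printed books → 7.25% + 0% district = 7.25% → $1.94
LED flashlight $28.13: everything else → 8% + 2.75% district = 10.75% → $3.02
Basic car wash $16.37: labor services → 0% + 2% district = 2% → $0.33
Spiral notebook $5.42: everything else → 8% + 2.75% district = 10.75% → $0.58
Shoe repair $22.56: labor services → 0% + 2% district = 2% → $0.45
Paperback novel $12.87: printed books → 7.25% + 0% district = 7.25% → $0.93
Total tax = $2.54 + $1.94 + $3.02 + $0.33 + $0.58 + $0.45 + $0.93 = $9.79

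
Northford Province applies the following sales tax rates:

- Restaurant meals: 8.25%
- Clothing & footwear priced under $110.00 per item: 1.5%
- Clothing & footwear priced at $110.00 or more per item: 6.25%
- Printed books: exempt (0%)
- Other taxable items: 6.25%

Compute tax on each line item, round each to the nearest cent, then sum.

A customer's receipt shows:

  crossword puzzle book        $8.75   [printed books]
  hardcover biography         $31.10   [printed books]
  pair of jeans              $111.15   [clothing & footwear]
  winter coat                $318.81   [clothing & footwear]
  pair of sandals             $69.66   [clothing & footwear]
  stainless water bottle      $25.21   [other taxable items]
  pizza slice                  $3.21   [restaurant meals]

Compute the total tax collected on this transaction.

Crossword puzzle book $8.75: printed books → 0% → $0.00
Hardcover biography $31.10: printed books → 0% → $0.00
Pair of jeans $111.15: clothing & footwear, $110.00 or more → 6.25% → $6.95
Winter coat $318.81: clothing & footwear, $110.00 or more → 6.25% → $19.93
Pair of sandals $69.66: clothing & footwear, under $110.00 → 1.5% → $1.04
Stainless water bottle $25.21: other taxable items → 6.25% → $1.58
Pizza slice $3.21: restaurant meals → 8.25% → $0.26
Total tax = $6.95 + $19.93 + $1.04 + $1.58 + $0.26 = $29.76

$29.76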